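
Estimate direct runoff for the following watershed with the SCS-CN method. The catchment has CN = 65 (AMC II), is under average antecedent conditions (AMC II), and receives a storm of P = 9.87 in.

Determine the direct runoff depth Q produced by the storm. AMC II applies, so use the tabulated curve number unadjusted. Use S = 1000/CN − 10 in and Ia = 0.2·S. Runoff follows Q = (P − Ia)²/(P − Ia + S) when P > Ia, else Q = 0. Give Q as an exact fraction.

Q = 18666823/3422900 in ≈ 5.454 in

Average conditions: CN = 65 (no AMC adjustment).
Max retention: S = 1000/65 − 10 = 70/13 in (≈ 5.385 in)
Ia = 0.2S: 0.2·5.385 = 1.077 in (exactly 14/13)
P − Ia = 9.870 − 1.077 = 11431/1300 ≈ 8.793 in (> 0, runoff occurs)
Runoff Q = (P−Ia)²/(P−Ia+S) = (8.793)²/(8.793+5.385) = 18666823/3422900 ≈ 5.454 in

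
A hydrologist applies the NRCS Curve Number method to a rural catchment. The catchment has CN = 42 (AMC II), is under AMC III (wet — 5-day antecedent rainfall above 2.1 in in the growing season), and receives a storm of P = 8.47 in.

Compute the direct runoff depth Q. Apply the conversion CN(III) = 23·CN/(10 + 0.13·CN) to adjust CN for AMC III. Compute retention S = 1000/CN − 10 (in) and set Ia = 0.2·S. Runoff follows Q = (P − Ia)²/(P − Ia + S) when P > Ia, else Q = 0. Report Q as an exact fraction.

Q = 123271912201/30965178300 in ≈ 3.981 in

Adjust CN=42 to AMC III: 23·42/(10 + 0.13·42) → 966 ÷ (773/50) = 48300/773 ≈ 62.484
S = 1000/(48300/773) − 10 = 2900/483 in ≈ 6.004 in
Initial abstraction Ia = S/5 = (2900/483)/5 = 580/483 ≈ 1.201 in
Since P=8.470 > Ia=1.201: effective rainfall P−Ia = 351101/48300 in
Q = (351101/48300)²/((351101/48300) + 2900/483) = (123271912201/2332890000)/(641101/48300) = 123271912201/30965178300 in ≈ 3.981 in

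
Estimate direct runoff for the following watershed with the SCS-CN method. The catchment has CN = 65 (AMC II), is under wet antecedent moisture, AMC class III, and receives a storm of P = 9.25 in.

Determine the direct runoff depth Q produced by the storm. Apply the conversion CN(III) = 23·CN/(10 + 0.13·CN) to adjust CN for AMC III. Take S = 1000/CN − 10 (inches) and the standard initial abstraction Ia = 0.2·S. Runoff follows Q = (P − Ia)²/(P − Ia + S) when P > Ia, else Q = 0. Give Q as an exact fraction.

Q = 110313009/15910388 in ≈ 6.933 in

CN(III) from CN(II)=65: (23·65)/(10 + 0.13·65) = 29900/369 ≈ 81.030
S = 1000/(29900/369) − 10 = 700/299 in ≈ 2.341 in
Ia = 0.2S: 0.2·2.341 = 0.468 in (exactly 140/299)
Since P=9.250 > Ia=0.468: effective rainfall P−Ia = 10503/1196 in
Runoff Q = (P−Ia)²/(P−Ia+S) = (8.782)²/(8.782+2.341) = 110313009/15910388 ≈ 6.933 in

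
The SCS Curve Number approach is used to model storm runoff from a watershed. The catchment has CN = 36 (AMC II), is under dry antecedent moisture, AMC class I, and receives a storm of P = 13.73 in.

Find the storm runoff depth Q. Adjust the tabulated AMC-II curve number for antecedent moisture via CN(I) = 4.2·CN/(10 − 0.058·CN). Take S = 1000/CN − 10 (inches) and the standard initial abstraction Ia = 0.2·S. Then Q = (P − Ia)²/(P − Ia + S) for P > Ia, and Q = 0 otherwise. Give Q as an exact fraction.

Dry (AMC I): CN(I) = 4.2·36/(10 − 0.058·36) = (756/5)/(989/125) = 18900/989 ≈ 19.110
Max retention: S = 1000/(18900/989) − 10 = 8000/189 in (≈ 42.328 in)
Ia = 0.2S: 0.2·42.328 = 8.466 in (exactly 1600/189)
Excess rainfall: 13.730 − 8.466 = 5.264 in; P > Ia so Q > 0
Runoff Q = (P−Ia)²/(P−Ia+S) = (5.264)²/(5.264+42.328) = 9899653009/17000493300 ≈ 0.582 in

Q = 9899653009/17000493300 in ≈ 0.582 in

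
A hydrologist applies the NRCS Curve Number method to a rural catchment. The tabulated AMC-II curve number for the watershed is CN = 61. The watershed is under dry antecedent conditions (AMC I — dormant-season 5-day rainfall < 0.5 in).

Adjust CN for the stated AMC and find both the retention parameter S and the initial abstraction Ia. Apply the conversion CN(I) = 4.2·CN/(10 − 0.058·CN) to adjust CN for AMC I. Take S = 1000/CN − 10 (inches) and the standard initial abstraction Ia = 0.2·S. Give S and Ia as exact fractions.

CN(I) from CN(II)=61: (4.2·61)/(10 − 0.058·61) = 42700/1077 ≈ 39.647
S = 1000/(42700/1077) − 10 = 6500/427 in ≈ 15.222 in
Ia = 0.2·(6500/427) = 1300/427 in ≈ 3.044 in

S = 6500/427 in ≈ 15.222 in; Ia = 1300/427 in ≈ 3.044 in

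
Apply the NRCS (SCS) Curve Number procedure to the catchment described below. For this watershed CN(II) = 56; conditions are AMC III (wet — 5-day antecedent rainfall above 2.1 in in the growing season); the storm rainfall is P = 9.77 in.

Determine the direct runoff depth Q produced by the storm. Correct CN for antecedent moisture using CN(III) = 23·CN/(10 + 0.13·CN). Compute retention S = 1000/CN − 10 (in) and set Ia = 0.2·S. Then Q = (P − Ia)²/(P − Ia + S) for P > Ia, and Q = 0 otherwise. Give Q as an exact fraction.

Q = 21402812209/3240881700 in ≈ 6.604 in

Wet (AMC III): CN(III) = 23·56/(10 + 0.13·56) = 1288/(432/25) = 4025/54 ≈ 74.537
S = 1000/(4025/54) − 10 = 550/161 in ≈ 3.416 in
Ia = 0.2S: 0.2·3.416 = 0.683 in (exactly 110/161)
P − Ia = 9.770 − 0.683 = 146297/16100 ≈ 9.087 in (> 0, runoff occurs)
Q: (146297/16100)² ÷ (201297/16100) = 21402812209/3240881700 in (≈ 6.604 in)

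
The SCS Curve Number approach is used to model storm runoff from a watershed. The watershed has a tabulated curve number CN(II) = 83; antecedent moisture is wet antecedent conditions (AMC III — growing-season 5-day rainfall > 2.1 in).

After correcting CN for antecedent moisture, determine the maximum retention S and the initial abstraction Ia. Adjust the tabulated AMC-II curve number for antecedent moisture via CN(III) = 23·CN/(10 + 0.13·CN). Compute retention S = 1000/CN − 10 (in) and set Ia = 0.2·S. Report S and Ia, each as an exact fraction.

S = 1700/1909 in ≈ 0.891 in; Ia = 340/1909 in ≈ 0.178 in

Wet (AMC III): CN(III) = 23·83/(10 + 0.13·83) = 1909/(2079/100) = 190900/2079 ≈ 91.823
Retention S: 1000/CN − 10 with CN=91.823 → S = 1700/1909 ≈ 0.891 in
Initial abstraction Ia = S/5 = (1700/1909)/5 = 340/1909 ≈ 0.178 in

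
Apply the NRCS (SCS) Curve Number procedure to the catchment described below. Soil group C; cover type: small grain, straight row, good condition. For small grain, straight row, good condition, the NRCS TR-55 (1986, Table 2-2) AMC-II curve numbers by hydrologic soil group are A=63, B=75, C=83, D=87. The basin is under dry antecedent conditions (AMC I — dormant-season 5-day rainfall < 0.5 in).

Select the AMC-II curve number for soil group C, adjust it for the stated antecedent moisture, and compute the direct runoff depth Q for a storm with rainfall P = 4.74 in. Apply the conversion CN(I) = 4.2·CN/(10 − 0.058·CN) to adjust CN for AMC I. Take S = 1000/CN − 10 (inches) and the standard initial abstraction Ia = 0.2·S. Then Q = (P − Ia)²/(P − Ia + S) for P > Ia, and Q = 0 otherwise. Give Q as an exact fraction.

NRCS table: small grain, straight row, good condition, soil group C → CN(II) = 83
Adjust CN=83 to AMC I: 4.2·83/(10 − 0.058·83) → (1743/5) ÷ (2593/500) = 174300/2593 ≈ 67.219
Retention S: 1000/CN − 10 with CN=67.219 → S = 8500/1743 ≈ 4.877 in
Ia = 0.2·(8500/1743) = 1700/1743 in ≈ 0.975 in
Since P=4.740 > Ia=0.975: effective rainfall P−Ia = 328091/87150 in
Runoff Q = (P−Ia)²/(P−Ia+S) = (3.765)²/(3.765+4.877) = 107643704281/65631880650 ≈ 1.640 in

Q = 107643704281/65631880650 in ≈ 1.640 in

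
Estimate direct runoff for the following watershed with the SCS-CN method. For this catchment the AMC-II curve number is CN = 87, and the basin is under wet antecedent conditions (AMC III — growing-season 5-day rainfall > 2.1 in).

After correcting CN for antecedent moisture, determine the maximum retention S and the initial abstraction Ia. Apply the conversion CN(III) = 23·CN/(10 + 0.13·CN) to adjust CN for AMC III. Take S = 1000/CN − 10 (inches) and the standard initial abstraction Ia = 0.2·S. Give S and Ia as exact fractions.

CN(III) from CN(II)=87: (23·87)/(10 + 0.13·87) = 200100/2131 ≈ 93.900
S = 1000/(200100/2131) − 10 = 1300/2001 in ≈ 0.650 in
Initial abstraction Ia = S/5 = (1300/2001)/5 = 260/2001 ≈ 0.130 in

S = 1300/2001 in ≈ 0.650 in; Ia = 260/2001 in ≈ 0.130 in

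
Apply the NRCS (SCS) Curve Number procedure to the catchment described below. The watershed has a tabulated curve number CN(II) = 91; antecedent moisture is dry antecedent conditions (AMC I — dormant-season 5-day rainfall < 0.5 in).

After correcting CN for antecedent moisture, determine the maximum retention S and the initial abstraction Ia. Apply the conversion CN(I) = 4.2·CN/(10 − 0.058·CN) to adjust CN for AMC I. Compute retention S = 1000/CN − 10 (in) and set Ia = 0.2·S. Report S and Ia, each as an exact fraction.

Dry (AMC I): CN(I) = 4.2·91/(10 − 0.058·91) = (1911/5)/(2361/500) = 63700/787 ≈ 80.940
S = 1000/(63700/787) − 10 = 1500/637 in ≈ 2.355 in
Ia = 0.2·(1500/637) = 300/637 in ≈ 0.471 in

S = 1500/637 in ≈ 2.355 in; Ia = 300/637 in ≈ 0.471 in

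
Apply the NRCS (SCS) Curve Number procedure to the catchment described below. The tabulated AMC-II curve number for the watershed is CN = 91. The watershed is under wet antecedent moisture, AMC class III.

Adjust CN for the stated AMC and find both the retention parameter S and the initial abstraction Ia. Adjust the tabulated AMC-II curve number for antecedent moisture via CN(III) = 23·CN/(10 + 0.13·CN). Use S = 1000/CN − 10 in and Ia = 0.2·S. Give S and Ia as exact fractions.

Wet (AMC III): CN(III) = 23·91/(10 + 0.13·91) = 2093/(2183/100) = 209300/2183 ≈ 95.877
S = 1000/(209300/2183) − 10 = 900/2093 in ≈ 0.430 in
Ia = 0.2S: 0.2·0.430 = 0.086 in (exactly 180/2093)

S = 900/2093 in ≈ 0.430 in; Ia = 180/2093 in ≈ 0.086 in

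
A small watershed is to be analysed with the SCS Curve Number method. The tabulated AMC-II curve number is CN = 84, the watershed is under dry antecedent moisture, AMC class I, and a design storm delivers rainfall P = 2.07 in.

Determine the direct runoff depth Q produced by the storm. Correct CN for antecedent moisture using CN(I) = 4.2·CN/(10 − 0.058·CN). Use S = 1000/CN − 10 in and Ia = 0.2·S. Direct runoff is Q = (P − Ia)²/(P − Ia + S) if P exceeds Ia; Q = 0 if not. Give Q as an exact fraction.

Dry (AMC I): CN(I) = 4.2·84/(10 − 0.058·84) = (1764/5)/(641/125) = 44100/641 ≈ 68.799
Max retention: S = 1000/(44100/641) − 10 = 2000/441 in (≈ 4.535 in)
Initial abstraction Ia = S/5 = (2000/441)/5 = 400/441 ≈ 0.907 in
Excess rainfall: 2.070 − 0.907 = 1.163 in; P > Ia so Q > 0
Q = (51287/44100)²/((51287/44100) + 2000/441) = (2630356369/1944810000)/(251287/44100) = 2630356369/11081756700 in ≈ 0.237 in

Q = 2630356369/11081756700 in ≈ 0.237 in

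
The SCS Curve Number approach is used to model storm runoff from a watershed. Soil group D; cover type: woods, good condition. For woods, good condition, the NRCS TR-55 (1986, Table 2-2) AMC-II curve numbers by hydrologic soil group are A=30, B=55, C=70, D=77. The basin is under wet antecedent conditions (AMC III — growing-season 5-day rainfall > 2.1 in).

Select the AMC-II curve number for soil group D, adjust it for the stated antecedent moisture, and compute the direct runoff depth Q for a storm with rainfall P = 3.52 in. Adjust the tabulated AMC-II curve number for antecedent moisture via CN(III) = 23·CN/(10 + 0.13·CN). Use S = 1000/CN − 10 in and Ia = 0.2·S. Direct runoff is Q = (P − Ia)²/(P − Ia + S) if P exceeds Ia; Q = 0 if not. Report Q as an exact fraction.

NRCS table: woods, good condition, soil group D → CN(II) = 77
Wet (AMC III): CN(III) = 23·77/(10 + 0.13·77) = 1771/(2001/100) = 7700/87 ≈ 88.506
Max retention: S = 1000/(7700/87) − 10 = 100/77 in (≈ 1.299 in)
Ia = 0.2S: 0.2·1.299 = 0.260 in (exactly 20/77)
Since P=3.520 > Ia=0.260: effective rainfall P−Ia = 6276/1925 in
Runoff Q = (P−Ia)²/(P−Ia+S) = (3.260)²/(3.260+1.299) = 4923522/2111725 ≈ 2.332 in

Q = 4923522/2111725 in ≈ 2.332 in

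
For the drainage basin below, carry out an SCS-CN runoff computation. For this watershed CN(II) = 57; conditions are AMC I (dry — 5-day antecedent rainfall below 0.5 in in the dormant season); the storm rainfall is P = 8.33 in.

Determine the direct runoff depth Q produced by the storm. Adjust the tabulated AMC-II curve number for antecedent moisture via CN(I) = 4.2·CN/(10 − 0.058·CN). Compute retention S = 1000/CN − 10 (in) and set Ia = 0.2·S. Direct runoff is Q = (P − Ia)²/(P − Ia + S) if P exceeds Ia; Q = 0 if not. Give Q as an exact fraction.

CN(I) from CN(II)=57: (4.2·57)/(10 − 0.058·57) = 119700/3347 ≈ 35.763
S = 1000/(119700/3347) − 10 = 21500/1197 in ≈ 17.962 in
Ia = 0.2S: 0.2·17.962 = 3.592 in (exactly 4300/1197)
Excess rainfall: 8.330 − 3.592 = 4.738 in; P > Ia so Q > 0
Q: (567101/119700)² ÷ (2717101/119700) = 321603544201/325236989700 in (≈ 0.989 in)

Q = 321603544201/325236989700 in ≈ 0.989 in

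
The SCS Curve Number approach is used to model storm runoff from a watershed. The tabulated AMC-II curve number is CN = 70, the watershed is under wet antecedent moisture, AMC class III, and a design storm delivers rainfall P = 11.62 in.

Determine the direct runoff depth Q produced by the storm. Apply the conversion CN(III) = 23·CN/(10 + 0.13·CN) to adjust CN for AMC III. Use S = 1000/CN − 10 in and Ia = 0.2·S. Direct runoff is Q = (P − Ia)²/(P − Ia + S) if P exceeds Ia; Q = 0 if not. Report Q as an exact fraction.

Wet (AMC III): CN(III) = 23·70/(10 + 0.13·70) = 1610/(191/10) = 16100/191 ≈ 84.293
Max retention: S = 1000/(16100/191) − 10 = 300/161 in (≈ 1.863 in)
Ia = 0.2·(300/161) = 60/161 in ≈ 0.373 in
P − Ia = 11.620 − 0.373 = 90541/8050 ≈ 11.247 in (> 0, runoff occurs)
Q: (90541/8050)² ÷ (105541/8050) = 8197672681/849605050 in (≈ 9.649 in)

Q = 8197672681/849605050 in ≈ 9.649 in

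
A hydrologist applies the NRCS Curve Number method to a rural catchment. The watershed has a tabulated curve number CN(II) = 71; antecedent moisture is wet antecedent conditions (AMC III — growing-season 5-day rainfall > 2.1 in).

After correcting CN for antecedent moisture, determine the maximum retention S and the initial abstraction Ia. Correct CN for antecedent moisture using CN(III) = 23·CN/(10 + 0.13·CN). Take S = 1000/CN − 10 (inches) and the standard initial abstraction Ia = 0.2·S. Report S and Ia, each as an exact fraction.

S = 2900/1633 in ≈ 1.776 in; Ia = 580/1633 in ≈ 0.355 in

CN(III) from CN(II)=71: (23·71)/(10 + 0.13·71) = 163300/1923 ≈ 84.919
S = 1000/(163300/1923) − 10 = 2900/1633 in ≈ 1.776 in
Ia = 0.2·(2900/1633) = 580/1633 in ≈ 0.355 in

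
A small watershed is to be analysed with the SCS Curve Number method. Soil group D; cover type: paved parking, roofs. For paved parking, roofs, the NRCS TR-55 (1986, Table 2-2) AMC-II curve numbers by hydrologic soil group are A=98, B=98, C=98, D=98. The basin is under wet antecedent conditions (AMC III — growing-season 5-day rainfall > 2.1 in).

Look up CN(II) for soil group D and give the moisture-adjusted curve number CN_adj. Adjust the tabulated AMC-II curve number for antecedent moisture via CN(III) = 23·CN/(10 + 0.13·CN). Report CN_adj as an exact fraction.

CN_adj = 112700/1137 ≈ 99.120

NRCS table: paved parking, roofs, soil group D → CN(II) = 98
Adjust CN=98 to AMC III: 23·98/(10 + 0.13·98) → 2254 ÷ (1137/50) = 112700/1137 ≈ 99.120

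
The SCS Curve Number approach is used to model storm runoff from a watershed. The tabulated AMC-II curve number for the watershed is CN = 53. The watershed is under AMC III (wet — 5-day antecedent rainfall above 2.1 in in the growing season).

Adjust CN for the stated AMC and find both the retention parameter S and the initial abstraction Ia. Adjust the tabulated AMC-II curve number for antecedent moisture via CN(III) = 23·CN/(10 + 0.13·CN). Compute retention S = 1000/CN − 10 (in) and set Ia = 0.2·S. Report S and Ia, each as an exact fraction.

Adjust CN=53 to AMC III: 23·53/(10 + 0.13·53) → 1219 ÷ (1689/100) = 121900/1689 ≈ 72.173
Retention S: 1000/CN − 10 with CN=72.173 → S = 4700/1219 ≈ 3.856 in
Initial abstraction Ia = S/5 = (4700/1219)/5 = 940/1219 ≈ 0.771 in

S = 4700/1219 in ≈ 3.856 in; Ia = 940/1219 in ≈ 0.771 in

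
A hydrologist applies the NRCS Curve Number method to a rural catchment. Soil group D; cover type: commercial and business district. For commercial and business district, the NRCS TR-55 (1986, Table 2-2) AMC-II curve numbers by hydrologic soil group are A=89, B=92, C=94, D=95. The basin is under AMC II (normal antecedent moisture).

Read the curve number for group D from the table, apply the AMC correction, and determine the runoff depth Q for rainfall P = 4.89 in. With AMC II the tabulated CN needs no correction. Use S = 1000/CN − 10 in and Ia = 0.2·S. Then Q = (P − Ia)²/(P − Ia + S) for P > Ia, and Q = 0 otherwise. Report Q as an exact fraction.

Q = 82646281/19172900 in ≈ 4.311 in

NRCS table: commercial and business district, soil group D → CN(II) = 95
Average conditions: CN = 95 (no AMC adjustment).
S = 1000/95 − 10 = 10/19 in ≈ 0.526 in
Ia = 0.2·(10/19) = 2/19 in ≈ 0.105 in
P − Ia = 4.890 − 0.105 = 9091/1900 ≈ 4.785 in (> 0, runoff occurs)
Runoff Q = (P−Ia)²/(P−Ia+S) = (4.785)²/(4.785+0.526) = 82646281/19172900 ≈ 4.311 in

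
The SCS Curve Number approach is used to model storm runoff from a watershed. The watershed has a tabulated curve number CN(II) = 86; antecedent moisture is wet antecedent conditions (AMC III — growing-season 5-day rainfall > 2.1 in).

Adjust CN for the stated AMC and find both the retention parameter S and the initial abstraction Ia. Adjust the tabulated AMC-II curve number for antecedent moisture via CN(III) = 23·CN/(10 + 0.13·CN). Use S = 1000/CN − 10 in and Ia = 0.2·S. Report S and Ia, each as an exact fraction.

S = 700/989 in ≈ 0.708 in; Ia = 140/989 in ≈ 0.142 in

CN(III) from CN(II)=86: (23·86)/(10 + 0.13·86) = 98900/1059 ≈ 93.390
Retention S: 1000/CN − 10 with CN=93.390 → S = 700/989 ≈ 0.708 in
Ia = 0.2S: 0.2·0.708 = 0.142 in (exactly 140/989)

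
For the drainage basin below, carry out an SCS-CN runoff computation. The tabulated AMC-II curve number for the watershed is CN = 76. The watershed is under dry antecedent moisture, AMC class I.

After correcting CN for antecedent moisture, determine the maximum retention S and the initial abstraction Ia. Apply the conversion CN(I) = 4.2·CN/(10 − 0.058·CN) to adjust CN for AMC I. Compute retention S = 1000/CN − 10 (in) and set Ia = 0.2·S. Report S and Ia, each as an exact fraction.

Dry (AMC I): CN(I) = 4.2·76/(10 − 0.058·76) = (1596/5)/(699/125) = 13300/233 ≈ 57.082
Max retention: S = 1000/(13300/233) − 10 = 1000/133 in (≈ 7.519 in)
Ia = 0.2·(1000/133) = 200/133 in ≈ 1.504 in

S = 1000/133 in ≈ 7.519 in; Ia = 200/133 in ≈ 1.504 in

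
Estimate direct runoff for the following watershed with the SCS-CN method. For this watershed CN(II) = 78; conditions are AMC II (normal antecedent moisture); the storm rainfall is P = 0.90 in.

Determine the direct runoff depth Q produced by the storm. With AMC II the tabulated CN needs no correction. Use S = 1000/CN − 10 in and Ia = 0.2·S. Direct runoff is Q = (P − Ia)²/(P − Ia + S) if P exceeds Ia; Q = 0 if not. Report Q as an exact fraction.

AMC II — tabulated CN = 78 applies directly.
S = 1000/78 − 10 = 110/39 in ≈ 2.821 in
Ia = 0.2S: 0.2·2.821 = 0.564 in (exactly 22/39)
Since P=0.900 > Ia=0.564: effective rainfall P−Ia = 131/390 in
Q: (131/390)² ÷ (1231/390) = 17161/480090 in (≈ 0.036 in)

Q = 17161/480090 in ≈ 0.036 in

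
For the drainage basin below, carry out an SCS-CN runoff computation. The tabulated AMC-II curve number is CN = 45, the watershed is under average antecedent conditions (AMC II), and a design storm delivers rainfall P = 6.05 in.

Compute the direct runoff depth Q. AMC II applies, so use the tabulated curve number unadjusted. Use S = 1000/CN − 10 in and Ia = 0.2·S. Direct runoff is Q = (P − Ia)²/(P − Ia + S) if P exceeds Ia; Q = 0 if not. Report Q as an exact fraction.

AMC II — tabulated CN = 45 applies directly.
Max retention: S = 1000/45 − 10 = 110/9 in (≈ 12.222 in)
Ia = 0.2S: 0.2·12.222 = 2.444 in (exactly 22/9)
Since P=6.050 > Ia=2.444: effective rainfall P−Ia = 649/180 in
Runoff Q = (P−Ia)²/(P−Ia+S) = (3.606)²/(3.606+12.222) = 38291/46620 ≈ 0.821 in

Q = 38291/46620 in ≈ 0.821 in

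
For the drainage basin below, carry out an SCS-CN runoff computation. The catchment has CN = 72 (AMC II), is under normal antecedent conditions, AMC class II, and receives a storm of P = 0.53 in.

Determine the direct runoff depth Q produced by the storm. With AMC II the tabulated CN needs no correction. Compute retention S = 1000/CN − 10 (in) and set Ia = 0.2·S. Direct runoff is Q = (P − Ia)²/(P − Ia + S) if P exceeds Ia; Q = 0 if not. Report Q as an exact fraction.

CN(II) = 72; AMC II needs no correction.
S = 1000/72 − 10 = 35/9 in ≈ 3.889 in
Ia = 0.2·(35/9) = 7/9 in ≈ 0.778 in
P = 0.530 ≤ Ia = 0.778 in: entire storm abstracted, Q = 0.

Q = 0 in ≈ 0.000 in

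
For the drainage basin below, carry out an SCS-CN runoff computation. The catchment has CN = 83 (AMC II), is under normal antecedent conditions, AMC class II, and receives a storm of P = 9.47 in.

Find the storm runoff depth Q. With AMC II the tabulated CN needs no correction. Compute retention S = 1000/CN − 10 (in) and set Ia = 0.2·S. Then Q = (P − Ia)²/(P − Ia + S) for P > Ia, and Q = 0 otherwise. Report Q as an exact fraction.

CN(II) = 83; AMC II needs no correction.
Retention S: 1000/CN − 10 with CN=83.000 → S = 170/83 ≈ 2.048 in
Initial abstraction Ia = S/5 = (170/83)/5 = 34/83 ≈ 0.410 in
P − Ia = 9.470 − 0.410 = 75201/8300 ≈ 9.060 in (> 0, runoff occurs)
Runoff Q = (P−Ia)²/(P−Ia+S) = (9.060)²/(9.060+2.048) = 5655190401/765268300 ≈ 7.390 in

Q = 5655190401/765268300 in ≈ 7.390 in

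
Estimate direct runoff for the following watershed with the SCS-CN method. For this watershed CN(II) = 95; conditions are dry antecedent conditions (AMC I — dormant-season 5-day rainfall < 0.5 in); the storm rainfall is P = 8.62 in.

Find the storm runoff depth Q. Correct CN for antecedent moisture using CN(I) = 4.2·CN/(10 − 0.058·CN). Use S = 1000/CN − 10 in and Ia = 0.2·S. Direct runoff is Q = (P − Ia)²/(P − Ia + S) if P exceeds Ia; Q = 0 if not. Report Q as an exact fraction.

Q = 27878646961/3829781550 in ≈ 7.279 in

CN(I) from CN(II)=95: (4.2·95)/(10 − 0.058·95) = 39900/449 ≈ 88.864
Max retention: S = 1000/(39900/449) − 10 = 500/399 in (≈ 1.253 in)
Ia = 0.2S: 0.2·1.253 = 0.251 in (exactly 100/399)
P − Ia = 8.620 − 0.251 = 166969/19950 ≈ 8.369 in (> 0, runoff occurs)
Q: (166969/19950)² ÷ (191969/19950) = 27878646961/3829781550 in (≈ 7.279 in)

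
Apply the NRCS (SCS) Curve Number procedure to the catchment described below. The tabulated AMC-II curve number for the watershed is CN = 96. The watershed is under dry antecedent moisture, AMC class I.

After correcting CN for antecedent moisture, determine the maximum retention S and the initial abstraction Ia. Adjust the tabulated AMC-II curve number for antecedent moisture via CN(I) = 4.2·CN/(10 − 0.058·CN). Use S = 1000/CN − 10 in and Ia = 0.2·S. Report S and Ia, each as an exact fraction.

Adjust CN=96 to AMC I: 4.2·96/(10 − 0.058·96) → (2016/5) ÷ (554/125) = 25200/277 ≈ 90.975
S = 1000/(25200/277) − 10 = 125/126 in ≈ 0.992 in
Initial abstraction Ia = S/5 = (125/126)/5 = 25/126 ≈ 0.198 in

S = 125/126 in ≈ 0.992 in; Ia = 25/126 in ≈ 0.198 in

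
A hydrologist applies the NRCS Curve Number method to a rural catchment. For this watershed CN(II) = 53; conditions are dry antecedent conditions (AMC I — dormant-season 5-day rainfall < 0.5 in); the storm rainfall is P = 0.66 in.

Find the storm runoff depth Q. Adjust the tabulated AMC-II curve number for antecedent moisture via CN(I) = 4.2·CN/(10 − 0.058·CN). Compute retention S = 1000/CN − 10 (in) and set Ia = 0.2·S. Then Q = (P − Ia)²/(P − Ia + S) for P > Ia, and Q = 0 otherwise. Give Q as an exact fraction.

Q = 0 in ≈ 0.000 in

Adjust CN=53 to AMC I: 4.2·53/(10 − 0.058·53) → (1113/5) ÷ (3463/500) = 111300/3463 ≈ 32.140
Retention S: 1000/CN − 10 with CN=32.140 → S = 23500/1113 ≈ 21.114 in
Initial abstraction Ia = S/5 = (23500/1113)/5 = 4700/1113 ≈ 4.223 in
P = 0.660 ≤ Ia = 4.223 in: entire storm abstracted, Q = 0.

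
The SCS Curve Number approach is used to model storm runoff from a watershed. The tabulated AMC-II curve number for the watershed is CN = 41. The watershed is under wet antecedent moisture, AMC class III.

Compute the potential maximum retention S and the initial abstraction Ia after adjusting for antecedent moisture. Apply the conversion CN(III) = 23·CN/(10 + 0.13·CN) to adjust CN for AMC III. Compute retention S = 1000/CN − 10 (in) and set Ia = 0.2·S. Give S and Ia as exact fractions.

Wet (AMC III): CN(III) = 23·41/(10 + 0.13·41) = 943/(1533/100) = 94300/1533 ≈ 61.513
Retention S: 1000/CN − 10 with CN=61.513 → S = 5900/943 ≈ 6.257 in
Initial abstraction Ia = S/5 = (5900/943)/5 = 1180/943 ≈ 1.251 in

S = 5900/943 in ≈ 6.257 in; Ia = 1180/943 in ≈ 1.251 in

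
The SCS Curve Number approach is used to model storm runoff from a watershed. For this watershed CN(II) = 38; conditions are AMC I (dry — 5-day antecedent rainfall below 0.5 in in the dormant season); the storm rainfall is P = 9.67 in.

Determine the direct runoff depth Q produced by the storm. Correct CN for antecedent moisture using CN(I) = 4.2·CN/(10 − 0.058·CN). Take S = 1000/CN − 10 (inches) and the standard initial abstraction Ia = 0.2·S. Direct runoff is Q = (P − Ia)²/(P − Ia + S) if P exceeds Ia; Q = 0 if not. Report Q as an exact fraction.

Q = 5750643889/64870736700 in ≈ 0.089 in

Adjust CN=38 to AMC I: 4.2·38/(10 − 0.058·38) → (798/5) ÷ (1949/250) = 39900/1949 ≈ 20.472
S = 1000/(39900/1949) − 10 = 15500/399 in ≈ 38.847 in
Initial abstraction Ia = S/5 = (15500/399)/5 = 3100/399 ≈ 7.769 in
Excess rainfall: 9.670 − 7.769 = 1.901 in; P > Ia so Q > 0
Q = (75833/39900)²/((75833/39900) + 15500/399) = (5750643889/1592010000)/(1625833/39900) = 5750643889/64870736700 in ≈ 0.089 in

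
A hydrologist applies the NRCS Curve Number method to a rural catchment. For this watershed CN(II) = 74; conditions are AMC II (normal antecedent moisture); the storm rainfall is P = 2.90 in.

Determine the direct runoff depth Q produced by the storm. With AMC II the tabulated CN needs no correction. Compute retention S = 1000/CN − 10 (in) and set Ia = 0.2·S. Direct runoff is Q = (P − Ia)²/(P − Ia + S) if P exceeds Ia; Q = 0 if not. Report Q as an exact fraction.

CN(II) = 74; AMC II needs no correction.
Max retention: S = 1000/74 − 10 = 130/37 in (≈ 3.514 in)
Ia = 0.2S: 0.2·3.514 = 0.703 in (exactly 26/37)
Excess rainfall: 2.900 − 0.703 = 2.197 in; P > Ia so Q > 0
Q = (813/370)²/((813/370) + 130/37) = (660969/136900)/(2113/370) = 660969/781810 in ≈ 0.845 in

Q = 660969/781810 in ≈ 0.845 in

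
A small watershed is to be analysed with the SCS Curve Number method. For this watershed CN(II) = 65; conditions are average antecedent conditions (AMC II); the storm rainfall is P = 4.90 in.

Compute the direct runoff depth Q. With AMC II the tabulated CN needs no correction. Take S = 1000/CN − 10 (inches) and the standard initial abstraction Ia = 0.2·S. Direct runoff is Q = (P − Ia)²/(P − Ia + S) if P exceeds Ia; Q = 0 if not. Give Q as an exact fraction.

AMC II — tabulated CN = 65 applies directly.
Max retention: S = 1000/65 − 10 = 70/13 in (≈ 5.385 in)
Ia = 0.2S: 0.2·5.385 = 1.077 in (exactly 14/13)
Since P=4.900 > Ia=1.077: effective rainfall P−Ia = 497/130 in
Runoff Q = (P−Ia)²/(P−Ia+S) = (3.823)²/(3.823+5.385) = 35287/22230 ≈ 1.587 in

Q = 35287/22230 in ≈ 1.587 in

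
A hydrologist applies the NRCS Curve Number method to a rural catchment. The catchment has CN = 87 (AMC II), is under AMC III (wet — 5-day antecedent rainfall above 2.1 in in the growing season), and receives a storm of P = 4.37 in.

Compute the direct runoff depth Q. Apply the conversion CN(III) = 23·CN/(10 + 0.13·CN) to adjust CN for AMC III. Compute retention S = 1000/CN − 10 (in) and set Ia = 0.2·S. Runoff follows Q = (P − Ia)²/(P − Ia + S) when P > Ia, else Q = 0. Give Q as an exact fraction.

Q = 719845342969/195785243700 in ≈ 3.677 in

Adjust CN=87 to AMC III: 23·87/(10 + 0.13·87) → 2001 ÷ (2131/100) = 200100/2131 ≈ 93.900
Retention S: 1000/CN − 10 with CN=93.900 → S = 1300/2001 ≈ 0.650 in
Ia = 0.2·(1300/2001) = 260/2001 in ≈ 0.130 in
P − Ia = 4.370 − 0.130 = 848437/200100 ≈ 4.240 in (> 0, runoff occurs)
Q = (848437/200100)²/((848437/200100) + 1300/2001) = (719845342969/40040010000)/(978437/200100) = 719845342969/195785243700 in ≈ 3.677 in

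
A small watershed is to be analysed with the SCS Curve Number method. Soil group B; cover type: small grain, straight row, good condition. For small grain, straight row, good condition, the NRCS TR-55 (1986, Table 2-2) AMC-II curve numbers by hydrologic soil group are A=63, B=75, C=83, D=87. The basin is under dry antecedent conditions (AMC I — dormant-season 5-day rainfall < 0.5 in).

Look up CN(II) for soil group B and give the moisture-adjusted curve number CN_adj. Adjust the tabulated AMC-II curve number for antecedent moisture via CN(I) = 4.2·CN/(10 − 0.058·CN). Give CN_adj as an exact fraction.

NRCS table: small grain, straight row, good condition, soil group B → CN(II) = 75
Dry (AMC I): CN(I) = 4.2·75/(10 − 0.058·75) = 315/(113/20) = 6300/113 ≈ 55.752

CN_adj = 6300/113 ≈ 55.752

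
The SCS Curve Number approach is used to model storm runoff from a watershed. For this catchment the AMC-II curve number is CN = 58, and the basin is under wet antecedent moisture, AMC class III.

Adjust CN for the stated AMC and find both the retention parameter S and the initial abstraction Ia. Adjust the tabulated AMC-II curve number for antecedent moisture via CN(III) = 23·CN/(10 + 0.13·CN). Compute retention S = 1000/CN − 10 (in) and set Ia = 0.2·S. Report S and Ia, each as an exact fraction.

Adjust CN=58 to AMC III: 23·58/(10 + 0.13·58) → 1334 ÷ (877/50) = 66700/877 ≈ 76.055
Retention S: 1000/CN − 10 with CN=76.055 → S = 2100/667 ≈ 3.148 in
Ia = 0.2·(2100/667) = 420/667 in ≈ 0.630 in

S = 2100/667 in ≈ 3.148 in; Ia = 420/667 in ≈ 0.630 in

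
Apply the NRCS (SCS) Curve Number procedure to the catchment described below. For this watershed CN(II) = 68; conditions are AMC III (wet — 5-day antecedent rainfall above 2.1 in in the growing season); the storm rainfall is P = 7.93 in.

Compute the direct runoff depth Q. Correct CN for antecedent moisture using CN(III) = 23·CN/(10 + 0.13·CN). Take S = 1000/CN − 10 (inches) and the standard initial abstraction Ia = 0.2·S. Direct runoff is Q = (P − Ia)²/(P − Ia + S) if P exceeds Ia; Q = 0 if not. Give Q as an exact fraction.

Adjust CN=68 to AMC III: 23·68/(10 + 0.13·68) → 1564 ÷ (471/25) = 39100/471 ≈ 83.015
Max retention: S = 1000/(39100/471) − 10 = 800/391 in (≈ 2.046 in)
Initial abstraction Ia = S/5 = (800/391)/5 = 160/391 ≈ 0.409 in
P − Ia = 7.930 − 0.409 = 294063/39100 ≈ 7.521 in (> 0, runoff occurs)
Q: (294063/39100)² ÷ (374063/39100) = 86473047969/14625863300 in (≈ 5.912 in)

Q = 86473047969/14625863300 in ≈ 5.912 in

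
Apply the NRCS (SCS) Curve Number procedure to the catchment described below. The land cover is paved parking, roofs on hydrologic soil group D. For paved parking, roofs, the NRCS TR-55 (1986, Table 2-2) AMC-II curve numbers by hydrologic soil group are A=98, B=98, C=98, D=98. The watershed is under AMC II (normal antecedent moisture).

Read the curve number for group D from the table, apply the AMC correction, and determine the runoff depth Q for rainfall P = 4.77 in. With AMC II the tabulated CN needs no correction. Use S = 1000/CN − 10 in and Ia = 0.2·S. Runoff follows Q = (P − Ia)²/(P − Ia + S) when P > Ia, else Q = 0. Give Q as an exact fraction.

NRCS table: paved parking, roofs, soil group D → CN(II) = 98
CN(II) = 98; AMC II needs no correction.
Max retention: S = 1000/98 − 10 = 10/49 in (≈ 0.204 in)
Ia = 0.2S: 0.2·0.204 = 0.041 in (exactly 2/49)
Since P=4.770 > Ia=0.041: effective rainfall P−Ia = 23173/4900 in
Q: (23173/4900)² ÷ (24173/4900) = 536987929/118447700 in (≈ 4.534 in)

Q = 536987929/118447700 in ≈ 4.534 in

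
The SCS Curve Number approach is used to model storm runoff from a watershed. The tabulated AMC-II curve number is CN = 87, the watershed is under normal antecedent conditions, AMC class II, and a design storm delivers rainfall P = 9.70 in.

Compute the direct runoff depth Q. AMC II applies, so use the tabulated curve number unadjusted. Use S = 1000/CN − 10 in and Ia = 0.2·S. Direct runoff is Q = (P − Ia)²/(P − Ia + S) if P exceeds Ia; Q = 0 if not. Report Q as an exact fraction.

AMC II — tabulated CN = 87 applies directly.
S = 1000/87 − 10 = 130/87 in ≈ 1.494 in
Ia = 0.2·(130/87) = 26/87 in ≈ 0.299 in
Since P=9.700 > Ia=0.299: effective rainfall P−Ia = 8179/870 in
Runoff Q = (P−Ia)²/(P−Ia+S) = (9.401)²/(9.401+1.494) = 66896041/8246730 ≈ 8.112 in

Q = 66896041/8246730 in ≈ 8.112 in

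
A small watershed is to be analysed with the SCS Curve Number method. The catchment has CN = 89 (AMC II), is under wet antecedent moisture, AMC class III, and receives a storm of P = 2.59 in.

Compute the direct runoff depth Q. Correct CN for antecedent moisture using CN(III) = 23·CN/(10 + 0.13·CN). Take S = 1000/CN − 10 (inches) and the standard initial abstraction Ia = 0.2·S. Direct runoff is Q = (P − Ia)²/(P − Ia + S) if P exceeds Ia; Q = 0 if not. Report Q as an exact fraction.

Q = 258239797929/126540013100 in ≈ 2.041 in

Adjust CN=89 to AMC III: 23·89/(10 + 0.13·89) → 2047 ÷ (2157/100) = 204700/2157 ≈ 94.900
Retention S: 1000/CN − 10 with CN=94.900 → S = 1100/2047 ≈ 0.537 in
Ia = 0.2S: 0.2·0.537 = 0.107 in (exactly 220/2047)
Since P=2.590 > Ia=0.107: effective rainfall P−Ia = 508173/204700 in
Runoff Q = (P−Ia)²/(P−Ia+S) = (2.483)²/(2.483+0.537) = 258239797929/126540013100 ≈ 2.041 in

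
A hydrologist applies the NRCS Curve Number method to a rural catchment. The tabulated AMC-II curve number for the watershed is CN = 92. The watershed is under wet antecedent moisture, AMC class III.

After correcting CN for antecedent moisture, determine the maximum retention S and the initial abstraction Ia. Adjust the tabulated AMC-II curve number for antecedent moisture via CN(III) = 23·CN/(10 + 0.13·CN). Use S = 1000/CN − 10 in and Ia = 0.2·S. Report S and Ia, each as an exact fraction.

Wet (AMC III): CN(III) = 23·92/(10 + 0.13·92) = 2116/(549/25) = 52900/549 ≈ 96.357
Max retention: S = 1000/(52900/549) − 10 = 200/529 in (≈ 0.378 in)
Ia = 0.2·(200/529) = 40/529 in ≈ 0.076 in

S = 200/529 in ≈ 0.378 in; Ia = 40/529 in ≈ 0.076 in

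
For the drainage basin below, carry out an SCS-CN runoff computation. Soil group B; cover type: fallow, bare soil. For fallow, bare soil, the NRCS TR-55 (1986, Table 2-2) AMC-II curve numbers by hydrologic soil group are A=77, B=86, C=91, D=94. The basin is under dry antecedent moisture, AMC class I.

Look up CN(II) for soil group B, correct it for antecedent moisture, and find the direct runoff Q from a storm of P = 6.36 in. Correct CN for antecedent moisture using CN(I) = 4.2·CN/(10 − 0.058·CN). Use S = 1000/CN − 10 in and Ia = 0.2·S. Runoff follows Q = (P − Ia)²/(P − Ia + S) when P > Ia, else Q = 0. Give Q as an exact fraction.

Q = 324396121/98397975 in ≈ 3.297 in

NRCS table: fallow, bare soil, soil group B → CN(II) = 86
CN(I) from CN(II)=86: (4.2·86)/(10 − 0.058·86) = 12900/179 ≈ 72.067
S = 1000/(12900/179) − 10 = 500/129 in ≈ 3.876 in
Ia = 0.2·(500/129) = 100/129 in ≈ 0.775 in
Excess rainfall: 6.360 − 0.775 = 5.585 in; P > Ia so Q > 0
Q = (18011/3225)²/((18011/3225) + 500/129) = (324396121/10400625)/(30511/3225) = 324396121/98397975 in ≈ 3.297 in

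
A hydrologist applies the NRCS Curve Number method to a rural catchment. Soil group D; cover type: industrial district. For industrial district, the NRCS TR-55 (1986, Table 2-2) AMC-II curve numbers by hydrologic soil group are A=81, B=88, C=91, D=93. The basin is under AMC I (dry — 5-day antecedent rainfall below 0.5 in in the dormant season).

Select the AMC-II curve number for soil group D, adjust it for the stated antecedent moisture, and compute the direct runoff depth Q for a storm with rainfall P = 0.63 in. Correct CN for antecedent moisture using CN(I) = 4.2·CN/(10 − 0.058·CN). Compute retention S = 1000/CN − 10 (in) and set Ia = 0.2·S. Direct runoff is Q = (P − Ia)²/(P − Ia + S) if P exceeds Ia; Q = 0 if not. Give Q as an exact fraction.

NRCS table: industrial district, soil group D → CN(II) = 93
Dry (AMC I): CN(I) = 4.2·93/(10 − 0.058·93) = (1953/5)/(2303/500) = 27900/329 ≈ 84.802
Max retention: S = 1000/(27900/329) − 10 = 500/279 in (≈ 1.792 in)
Initial abstraction Ia = S/5 = (500/279)/5 = 100/279 ≈ 0.358 in
Since P=0.630 > Ia=0.358: effective rainfall P−Ia = 7577/27900 in
Q: (7577/27900)² ÷ (57577/27900) = 57410929/1606398300 in (≈ 0.036 in)

Q = 57410929/1606398300 in ≈ 0.036 in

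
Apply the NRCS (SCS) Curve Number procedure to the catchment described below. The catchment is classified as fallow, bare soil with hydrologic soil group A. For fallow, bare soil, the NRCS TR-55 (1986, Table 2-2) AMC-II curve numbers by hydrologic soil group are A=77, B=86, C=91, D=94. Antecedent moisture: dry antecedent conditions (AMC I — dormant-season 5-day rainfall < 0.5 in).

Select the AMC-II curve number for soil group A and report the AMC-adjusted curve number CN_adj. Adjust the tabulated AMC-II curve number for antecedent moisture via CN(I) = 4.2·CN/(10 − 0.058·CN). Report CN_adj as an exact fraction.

CN_adj = 161700/2767 ≈ 58.439

NRCS table: fallow, bare soil, soil group A → CN(II) = 77
Adjust CN=77 to AMC I: 4.2·77/(10 − 0.058·77) → (1617/5) ÷ (2767/500) = 161700/2767 ≈ 58.439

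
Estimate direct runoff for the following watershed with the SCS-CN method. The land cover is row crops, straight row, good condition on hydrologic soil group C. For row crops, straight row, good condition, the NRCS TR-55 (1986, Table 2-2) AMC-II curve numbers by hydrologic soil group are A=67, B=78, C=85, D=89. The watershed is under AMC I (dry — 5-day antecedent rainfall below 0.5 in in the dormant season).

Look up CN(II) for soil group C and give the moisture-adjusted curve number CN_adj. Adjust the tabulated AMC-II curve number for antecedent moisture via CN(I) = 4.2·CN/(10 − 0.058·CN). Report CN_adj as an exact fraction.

NRCS table: row crops, straight row, good condition, soil group C → CN(II) = 85
CN(I) from CN(II)=85: (4.2·85)/(10 − 0.058·85) = 11900/169 ≈ 70.414

CN_adj = 11900/169 ≈ 70.414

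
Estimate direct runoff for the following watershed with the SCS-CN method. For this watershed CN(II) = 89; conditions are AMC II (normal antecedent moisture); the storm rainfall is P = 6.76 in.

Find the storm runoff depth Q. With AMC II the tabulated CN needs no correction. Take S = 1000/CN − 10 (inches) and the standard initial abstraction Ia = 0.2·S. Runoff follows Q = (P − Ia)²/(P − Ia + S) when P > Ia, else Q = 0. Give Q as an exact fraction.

Average conditions: CN = 89 (no AMC adjustment).
S = 1000/89 − 10 = 110/89 in ≈ 1.236 in
Ia = 0.2S: 0.2·1.236 = 0.247 in (exactly 22/89)
Excess rainfall: 6.760 − 0.247 = 6.513 in; P > Ia so Q > 0
Q = (14491/2225)²/((14491/2225) + 110/89) = (209989081/4950625)/(17241/2225) = 209989081/38361225 in ≈ 5.474 in

Q = 209989081/38361225 in ≈ 5.474 in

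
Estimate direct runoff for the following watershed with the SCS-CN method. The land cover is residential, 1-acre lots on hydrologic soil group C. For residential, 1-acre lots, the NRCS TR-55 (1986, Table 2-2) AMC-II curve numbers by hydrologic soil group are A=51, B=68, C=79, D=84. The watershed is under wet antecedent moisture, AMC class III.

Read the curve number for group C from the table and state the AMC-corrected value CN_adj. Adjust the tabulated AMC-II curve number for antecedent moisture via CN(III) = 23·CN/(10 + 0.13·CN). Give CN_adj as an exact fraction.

CN_adj = 181700/2027 ≈ 89.640

NRCS table: residential, 1-acre lots, soil group C → CN(II) = 79
CN(III) from CN(II)=79: (23·79)/(10 + 0.13·79) = 181700/2027 ≈ 89.640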